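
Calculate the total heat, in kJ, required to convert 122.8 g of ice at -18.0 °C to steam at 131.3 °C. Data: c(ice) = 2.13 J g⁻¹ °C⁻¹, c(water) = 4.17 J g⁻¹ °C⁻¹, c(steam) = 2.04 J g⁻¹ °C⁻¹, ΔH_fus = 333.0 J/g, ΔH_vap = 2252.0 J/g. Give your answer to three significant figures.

q1 (heat ice -18.0→0.0 °C): 122.8 × 2.13 × 18.0 = 4708 J
q2 (melt at 0 °C): 122.8 × 333.0 = 40892 J
q3 (heat water 0.0→100.0 °C): 122.8 × 4.17 × 100.0 = 51208 J
q4 (vaporize at 100 °C): 122.8 × 2252.0 = 276546 J
q5 (heat steam 100.0→131.3 °C): 122.8 × 2.04 × 31.3 = 7841 J
Total: 4708 + 40892 + 51208 + 276546 + 7841 = 381195 J = 381 kJ

q = 381 kJ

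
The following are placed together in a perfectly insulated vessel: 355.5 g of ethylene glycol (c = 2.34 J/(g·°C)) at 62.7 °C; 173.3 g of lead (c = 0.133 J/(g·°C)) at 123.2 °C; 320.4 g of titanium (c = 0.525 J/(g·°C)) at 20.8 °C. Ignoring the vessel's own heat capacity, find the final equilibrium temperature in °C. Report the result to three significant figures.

T_f = 57.2 °C

Σ mᵢcᵢ(T − Tᵢ) = 0  ⇒  T = Σ mᵢcᵢTᵢ / Σ mᵢcᵢ
Σ mᵢcᵢ = 355.5×2.34 + 173.3×0.133 + 320.4×0.525 = 1023.1289
Σ mᵢcᵢTᵢ = 831.87×62.7 + 23.0489×123.2 + 168.21×20.8 = 58497
T = 58497 / 1023.1289 = 57.17 °C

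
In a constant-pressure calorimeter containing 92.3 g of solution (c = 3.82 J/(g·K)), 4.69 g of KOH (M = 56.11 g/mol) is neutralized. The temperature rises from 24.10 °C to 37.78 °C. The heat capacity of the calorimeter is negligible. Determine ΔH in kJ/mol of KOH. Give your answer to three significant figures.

|ΔT| = |37.78 − 24.10| = 13.68 °C
|q_surr| = (92.3 × 3.82) × 13.68 = 352.586 × 13.68 = 4823 J
n(KOH) = 4.69 / 56.11 = 0.08359 mol
Temperature rose, so q_rxn = −|q_surr| = -4.823 kJ
ΔH = q_rxn / n = -57.70 kJ/mol

ΔH = -57.7 kJ/mol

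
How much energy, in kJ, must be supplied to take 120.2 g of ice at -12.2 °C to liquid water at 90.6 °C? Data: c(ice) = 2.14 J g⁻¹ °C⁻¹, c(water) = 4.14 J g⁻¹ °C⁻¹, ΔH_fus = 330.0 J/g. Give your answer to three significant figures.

q = 87.9 kJ

q1 (heat ice -12.2→0.0 °C): 120.2 × 2.14 × 12.2 = 3138 J
q2 (melt at 0 °C): 120.2 × 330.0 = 39666 J
q3 (heat water 0.0→90.6 °C): 120.2 × 4.14 × 90.6 = 45085 J
Total: 3138 + 39666 + 45085 = 87889 J = 87.9 kJ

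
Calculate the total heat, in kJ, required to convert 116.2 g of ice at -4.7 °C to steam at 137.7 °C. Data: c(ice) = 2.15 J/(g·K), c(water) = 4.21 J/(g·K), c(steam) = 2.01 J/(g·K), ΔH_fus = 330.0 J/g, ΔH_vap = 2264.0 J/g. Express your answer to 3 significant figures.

q1 (heat ice -4.7→0.0 °C): 116.2 × 2.15 × 4.7 = 1174 J
q2 (melt at 0 °C): 116.2 × 330.0 = 38346 J
q3 (heat water 0.0→100.0 °C): 116.2 × 4.21 × 100.0 = 48920 J
q4 (vaporize at 100 °C): 116.2 × 2264.0 = 263077 J
q5 (heat steam 100.0→137.7 °C): 116.2 × 2.01 × 37.7 = 8805 J
Total: 1174 + 38346 + 48920 + 263077 + 8805 = 360322 J = 360 kJ

q = 360 kJ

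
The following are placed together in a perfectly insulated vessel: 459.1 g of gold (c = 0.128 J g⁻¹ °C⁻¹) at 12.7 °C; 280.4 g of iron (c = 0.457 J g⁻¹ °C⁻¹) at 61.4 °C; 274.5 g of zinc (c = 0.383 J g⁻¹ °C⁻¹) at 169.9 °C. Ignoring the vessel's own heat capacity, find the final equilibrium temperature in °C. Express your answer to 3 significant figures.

T_f = 90.7 °C

Σ mᵢcᵢ(T − Tᵢ) = 0  ⇒  T = Σ mᵢcᵢTᵢ / Σ mᵢcᵢ
Σ mᵢcᵢ = 459.1×0.128 + 280.4×0.457 + 274.5×0.383 = 292.0411
Σ mᵢcᵢTᵢ = 58.7648×12.7 + 128.1428×61.4 + 105.1335×169.9 = 26476
T = 26476 / 292.0411 = 90.66 °C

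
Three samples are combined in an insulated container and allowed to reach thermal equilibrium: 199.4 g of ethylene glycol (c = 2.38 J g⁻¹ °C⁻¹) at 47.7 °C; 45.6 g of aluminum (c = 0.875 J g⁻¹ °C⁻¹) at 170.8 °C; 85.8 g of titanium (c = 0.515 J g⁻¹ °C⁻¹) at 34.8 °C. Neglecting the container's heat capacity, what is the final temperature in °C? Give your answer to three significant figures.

T_f = 55.5 °C

Σ mᵢcᵢ(T − Tᵢ) = 0  ⇒  T = Σ mᵢcᵢTᵢ / Σ mᵢcᵢ
Σ mᵢcᵢ = 199.4×2.38 + 45.6×0.875 + 85.8×0.515 = 558.659
Σ mᵢcᵢTᵢ = 474.572×47.7 + 39.9×170.8 + 44.187×34.8 = 30990
T = 30990 / 558.659 = 55.47 °C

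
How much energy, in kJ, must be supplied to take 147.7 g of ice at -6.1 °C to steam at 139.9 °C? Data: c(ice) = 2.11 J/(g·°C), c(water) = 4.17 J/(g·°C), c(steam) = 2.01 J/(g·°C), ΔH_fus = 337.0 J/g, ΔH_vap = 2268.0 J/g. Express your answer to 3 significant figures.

q = 460 kJ

q1 (heat ice -6.1→0.0 °C): 147.7 × 2.11 × 6.1 = 1901 J
q2 (melt at 0 °C): 147.7 × 337.0 = 49775 J
q3 (heat water 0.0→100.0 °C): 147.7 × 4.17 × 100.0 = 61591 J
q4 (vaporize at 100 °C): 147.7 × 2268.0 = 334984 J
q5 (heat steam 100.0→139.9 °C): 147.7 × 2.01 × 39.9 = 11845 J
Total: 1901 + 49775 + 61591 + 334984 + 11845 = 460096 J = 460 kJ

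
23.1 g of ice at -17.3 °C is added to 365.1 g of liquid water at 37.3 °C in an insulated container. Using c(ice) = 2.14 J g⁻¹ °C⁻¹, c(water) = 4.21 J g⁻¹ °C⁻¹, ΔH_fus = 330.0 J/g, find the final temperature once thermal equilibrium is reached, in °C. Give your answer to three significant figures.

Heat to bring ice to 0 °C and melt it: q₁ = 23.1×2.14×17.3 + 23.1×330.0 = 8478.2 J
Heat the water can supply cooling to 0 °C: 365.1×4.21×37.3 = 57332.7 J > q₁, so all ice melts.
Energy balance: 365.1×4.21×(37.3 − T) = 8478.2 + 23.1×4.21×(T − 0)
1537.071(37.3 − T) = 8478.2 + 97.251 T
57332.7 − 8478.2 = 1634.322 T
T = 48854.5 / 1634.322 = 29.89 °C

T_f = 29.9 °C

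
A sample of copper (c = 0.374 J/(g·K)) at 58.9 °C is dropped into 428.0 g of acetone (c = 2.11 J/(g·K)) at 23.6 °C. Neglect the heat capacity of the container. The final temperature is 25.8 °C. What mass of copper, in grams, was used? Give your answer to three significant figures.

m = 160 g

q_gained = (428.0 × 2.11) × (25.8 − 23.6) = 1986.8 J
q_lost = m × 0.374 × (58.9 − 25.8) = 12.3794 m
m = 1986.8 / 12.3794 = 160 g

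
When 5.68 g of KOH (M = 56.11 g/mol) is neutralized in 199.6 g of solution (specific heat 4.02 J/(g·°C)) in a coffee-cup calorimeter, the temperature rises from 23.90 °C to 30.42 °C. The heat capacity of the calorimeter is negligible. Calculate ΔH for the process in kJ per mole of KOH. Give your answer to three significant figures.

ΔH = -51.7 kJ/mol

|ΔT| = |30.42 − 23.90| = 6.52 °C
|q_surr| = (199.6 × 4.02) × 6.52 = 802.392 × 6.52 = 5232 J
n(KOH) = 5.68 / 56.11 = 0.1012 mol
Temperature rose, so q_rxn = −|q_surr| = -5.232 kJ
ΔH = q_rxn / n = -51.70 kJ/mol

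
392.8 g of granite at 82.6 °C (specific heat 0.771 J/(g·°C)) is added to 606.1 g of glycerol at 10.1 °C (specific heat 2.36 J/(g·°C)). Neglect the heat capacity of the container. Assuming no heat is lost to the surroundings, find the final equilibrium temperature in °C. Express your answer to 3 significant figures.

Heat lost by granite = heat gained by glycerol.
(392.8)(0.771)(82.6 − T) = (606.1)(2.36)(T − 10.1)
302.8488 (82.6 − T) = 1430.396 (T − 10.1)
25015 − 302.8488 T = 1430.396 T − 14447
39462 = 1733.2448 T
T = 22.77 °C

T_f = 22.8 °C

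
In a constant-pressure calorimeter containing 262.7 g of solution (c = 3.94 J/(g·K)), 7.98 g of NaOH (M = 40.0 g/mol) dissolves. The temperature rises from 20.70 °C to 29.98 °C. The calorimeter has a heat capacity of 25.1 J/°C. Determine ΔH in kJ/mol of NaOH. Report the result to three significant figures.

ΔH = -49.3 kJ/mol

|ΔT| = |29.98 − 20.70| = 9.28 °C
|q_surr| = (262.7 × 3.94 + 25.1) × 9.28 = 1060.138 × 9.28 = 9838 J
n(NaOH) = 7.98 / 40.0 = 0.1995 mol
Temperature rose, so q_rxn = −|q_surr| = -9.838 kJ
ΔH = q_rxn / n = -49.31 kJ/mol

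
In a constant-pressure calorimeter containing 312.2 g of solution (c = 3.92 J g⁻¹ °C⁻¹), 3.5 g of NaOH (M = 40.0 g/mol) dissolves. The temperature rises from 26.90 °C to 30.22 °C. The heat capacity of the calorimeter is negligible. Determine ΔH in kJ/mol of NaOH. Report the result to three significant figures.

ΔH = -46.4 kJ/mol

|ΔT| = |30.22 − 26.90| = 3.32 °C
|q_surr| = (312.2 × 3.92) × 3.32 = 1223.824 × 3.32 = 4063 J
n(NaOH) = 3.5 / 40.0 = 0.08750 mol
Temperature rose, so q_rxn = −|q_surr| = -4.063 kJ
ΔH = q_rxn / n = -46.43 kJ/mol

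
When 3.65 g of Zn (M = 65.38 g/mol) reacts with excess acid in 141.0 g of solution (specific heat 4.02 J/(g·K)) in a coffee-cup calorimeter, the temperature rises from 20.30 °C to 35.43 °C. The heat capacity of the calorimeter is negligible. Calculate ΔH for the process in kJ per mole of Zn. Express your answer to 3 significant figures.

ΔH = -154 kJ/mol

|ΔT| = |35.43 − 20.30| = 15.13 °C
|q_surr| = (141.0 × 4.02) × 15.13 = 566.82 × 15.13 = 8576 J
n(Zn) = 3.65 / 65.38 = 0.05583 mol
Temperature rose, so q_rxn = −|q_surr| = -8.576 kJ
ΔH = q_rxn / n = -153.6 kJ/mol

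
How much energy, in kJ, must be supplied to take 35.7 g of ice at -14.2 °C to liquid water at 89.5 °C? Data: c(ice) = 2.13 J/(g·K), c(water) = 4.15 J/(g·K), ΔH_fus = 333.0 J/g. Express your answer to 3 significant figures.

q = 26.2 kJ

q1 (heat ice -14.2→0.0 °C): 35.7 × 2.13 × 14.2 = 1080 J
q2 (melt at 0 °C): 35.7 × 333.0 = 11888 J
q3 (heat water 0.0→89.5 °C): 35.7 × 4.15 × 89.5 = 13260 J
Total: 1080 + 11888 + 13260 = 26228 J = 26.2 kJ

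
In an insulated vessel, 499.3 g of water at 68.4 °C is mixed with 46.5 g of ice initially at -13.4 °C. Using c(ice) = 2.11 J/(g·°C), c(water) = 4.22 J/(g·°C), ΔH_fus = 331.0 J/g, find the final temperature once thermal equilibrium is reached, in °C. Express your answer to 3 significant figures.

T_f = 55.3 °C

Heat to bring ice to 0 °C and melt it: q₁ = 46.5×2.11×13.4 + 46.5×331.0 = 16706 J
Heat the water can supply cooling to 0 °C: 499.3×4.22×68.4 = 144122 J > q₁, so all ice melts.
Energy balance: 499.3×4.22×(68.4 − T) = 16706 + 46.5×4.22×(T − 0)
2107.046(68.4 − T) = 16706 + 196.23 T
144122 − 16706 = 2303.276 T
T = 127416 / 2303.276 = 55.32 °C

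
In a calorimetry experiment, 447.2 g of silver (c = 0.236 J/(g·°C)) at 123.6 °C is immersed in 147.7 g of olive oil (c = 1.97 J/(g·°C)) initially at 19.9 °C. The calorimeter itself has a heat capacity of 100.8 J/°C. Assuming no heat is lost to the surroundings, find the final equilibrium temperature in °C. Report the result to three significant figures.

Heat lost by silver = heat gained by olive oil + calorimeter.
(447.2)(0.236)(123.6 − T) = [(147.7)(1.97) + 100.8](T − 19.9)
105.5392 (123.6 − T) = 391.769 (T − 19.9)
13045 − 105.5392 T = 391.769 T − 7796.2
20841.2 = 497.3082 T
T = 41.91 °C

T_f = 41.9 °C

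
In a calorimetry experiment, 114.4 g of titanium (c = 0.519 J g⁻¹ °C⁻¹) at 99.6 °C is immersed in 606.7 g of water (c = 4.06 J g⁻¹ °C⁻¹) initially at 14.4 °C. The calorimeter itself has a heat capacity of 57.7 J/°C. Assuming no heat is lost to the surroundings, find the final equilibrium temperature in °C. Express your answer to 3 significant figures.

T_f = 16.4 °C

Heat lost by titanium = heat gained by water + calorimeter.
(114.4)(0.519)(99.6 − T) = [(606.7)(4.06) + 57.7](T − 14.4)
59.3736 (99.6 − T) = 2520.902 (T − 14.4)
5913.6 − 59.3736 T = 2520.902 T − 36301
42214.6 = 2580.2756 T
T = 16.36 °C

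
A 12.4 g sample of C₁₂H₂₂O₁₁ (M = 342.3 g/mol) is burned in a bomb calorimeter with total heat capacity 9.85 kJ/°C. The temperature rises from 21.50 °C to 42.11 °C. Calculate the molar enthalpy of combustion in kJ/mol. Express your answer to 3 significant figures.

ΔT = 42.11 − 21.50 = 20.61 °C
q_cal = C_cal × ΔT = 9.85 × 20.61 = 203.0085 kJ
n = 12.4 / 342.3 = 0.03623 mol
q_rxn = −q_cal = -203.0085 kJ
ΔH = -203.0085 / 0.03623 = -5603 kJ/mol

ΔH = -5600 kJ/mol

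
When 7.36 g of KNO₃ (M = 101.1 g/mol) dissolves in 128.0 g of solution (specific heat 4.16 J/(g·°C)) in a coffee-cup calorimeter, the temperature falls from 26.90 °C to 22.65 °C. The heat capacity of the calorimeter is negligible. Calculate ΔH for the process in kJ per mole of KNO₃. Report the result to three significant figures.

|ΔT| = |22.65 − 26.90| = 4.25 °C
|q_surr| = (128.0 × 4.16) × 4.25 = 532.48 × 4.25 = 2263 J
n(KNO₃) = 7.36 / 101.1 = 0.07280 mol
Temperature fell, so q_rxn = +|q_surr| = 2.263 kJ
ΔH = q_rxn / n = 31.09 kJ/mol

ΔH = 31.1 kJ/mol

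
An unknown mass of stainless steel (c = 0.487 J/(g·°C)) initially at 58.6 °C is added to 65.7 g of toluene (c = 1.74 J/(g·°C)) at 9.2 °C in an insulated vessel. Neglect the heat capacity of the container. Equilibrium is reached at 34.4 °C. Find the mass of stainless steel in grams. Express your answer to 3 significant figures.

m = 244 g

q_gained = (65.7 × 1.74) × (34.4 − 9.2) = 2881 J
q_lost = m × 0.487 × (58.6 − 34.4) = 11.7854 m
m = 2881 / 11.7854 = 244 g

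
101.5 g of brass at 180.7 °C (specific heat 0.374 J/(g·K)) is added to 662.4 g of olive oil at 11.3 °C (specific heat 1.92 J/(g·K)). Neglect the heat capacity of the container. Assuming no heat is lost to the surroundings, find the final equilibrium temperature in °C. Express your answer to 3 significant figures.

T_f = 16.2 °C

Heat lost by brass = heat gained by olive oil.
(101.5)(0.374)(180.7 − T) = (662.4)(1.92)(T − 11.3)
37.961 (180.7 − T) = 1271.808 (T − 11.3)
6859.6 − 37.961 T = 1271.808 T − 14371
21230.6 = 1309.769 T
T = 16.21 °C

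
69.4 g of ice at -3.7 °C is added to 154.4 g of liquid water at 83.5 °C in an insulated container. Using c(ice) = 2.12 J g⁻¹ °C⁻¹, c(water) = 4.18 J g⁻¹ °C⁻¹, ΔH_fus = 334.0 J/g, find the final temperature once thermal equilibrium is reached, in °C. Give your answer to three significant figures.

Heat to bring ice to 0 °C and melt it: q₁ = 69.4×2.12×3.7 + 69.4×334.0 = 23724 J
Heat the water can supply cooling to 0 °C: 154.4×4.18×83.5 = 53890.2 J > q₁, so all ice melts.
Energy balance: 154.4×4.18×(83.5 − T) = 23724 + 69.4×4.18×(T − 0)
645.392(83.5 − T) = 23724 + 290.092 T
53890.2 − 23724 = 935.484 T
T = 30166.2 / 935.484 = 32.247 °C

T_f = 32.2 °C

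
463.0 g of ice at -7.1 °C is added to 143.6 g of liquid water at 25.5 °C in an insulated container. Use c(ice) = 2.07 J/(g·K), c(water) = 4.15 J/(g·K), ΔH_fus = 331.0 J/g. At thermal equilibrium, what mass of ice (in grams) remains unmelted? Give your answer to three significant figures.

Heat to warm all ice to 0 °C: 463.0×2.07×7.1 = 6804.7 J
Heat released by water cooling to 0 °C: 143.6×4.15×25.5 = 15196 J
15196 J < 6804.7 + 463.0×331.0 = 160057.7 J, so not all ice melts; final T = 0 °C.
Heat left for melting: 15196 − 6804.7 = 8391.3 J
Mass melted = 8391.3 / 331.0 = 25.35 g
Ice remaining = 463.0 − 25.35 = 437.65 g

m_ice remaining = 438 g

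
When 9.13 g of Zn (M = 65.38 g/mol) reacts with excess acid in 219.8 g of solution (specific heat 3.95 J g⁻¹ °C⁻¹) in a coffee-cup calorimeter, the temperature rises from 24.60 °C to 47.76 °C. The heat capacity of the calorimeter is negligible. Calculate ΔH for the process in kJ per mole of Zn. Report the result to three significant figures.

ΔH = -144 kJ/mol

|ΔT| = |47.76 − 24.60| = 23.16 °C
|q_surr| = (219.8 × 3.95) × 23.16 = 868.21 × 23.16 = 20110 J
n(Zn) = 9.13 / 65.38 = 0.1396 mol
Temperature rose, so q_rxn = −|q_surr| = -20.11 kJ
ΔH = q_rxn / n = -144.1 kJ/mol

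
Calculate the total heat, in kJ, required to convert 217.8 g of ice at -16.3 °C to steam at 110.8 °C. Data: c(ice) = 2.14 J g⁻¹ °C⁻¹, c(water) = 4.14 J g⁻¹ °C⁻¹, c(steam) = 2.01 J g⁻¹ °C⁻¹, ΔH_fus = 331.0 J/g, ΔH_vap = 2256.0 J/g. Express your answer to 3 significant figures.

q1 (heat ice -16.3→0.0 °C): 217.8 × 2.14 × 16.3 = 7597 J
q2 (melt at 0 °C): 217.8 × 331.0 = 72092 J
q3 (heat water 0.0→100.0 °C): 217.8 × 4.14 × 100.0 = 90169 J
q4 (vaporize at 100 °C): 217.8 × 2256.0 = 491357 J
q5 (heat steam 100.0→110.8 °C): 217.8 × 2.01 × 10.8 = 4728 J
Total: 7597 + 72092 + 90169 + 491357 + 4728 = 665943 J = 666 kJ

q = 666 kJ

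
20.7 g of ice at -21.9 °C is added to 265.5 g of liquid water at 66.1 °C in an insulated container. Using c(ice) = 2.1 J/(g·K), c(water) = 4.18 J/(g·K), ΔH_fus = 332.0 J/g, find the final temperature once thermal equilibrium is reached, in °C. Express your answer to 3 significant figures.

T_f = 54.8 °C

Heat to bring ice to 0 °C and melt it: q₁ = 20.7×2.1×21.9 + 20.7×332.0 = 7824.4 J
Heat the water can supply cooling to 0 °C: 265.5×4.18×66.1 = 73357.1 J > q₁, so all ice melts.
Energy balance: 265.5×4.18×(66.1 − T) = 7824.4 + 20.7×4.18×(T − 0)
1109.79(66.1 − T) = 7824.4 + 86.526 T
73357.1 − 7824.4 = 1196.316 T
T = 65532.7 / 1196.316 = 54.78 °C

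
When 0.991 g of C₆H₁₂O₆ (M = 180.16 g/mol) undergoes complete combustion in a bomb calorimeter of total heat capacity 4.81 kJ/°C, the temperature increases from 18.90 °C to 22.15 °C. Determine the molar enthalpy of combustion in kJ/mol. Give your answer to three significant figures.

ΔT = 22.15 − 18.90 = 3.25 °C
q_cal = C_cal × ΔT = 4.81 × 3.25 = 15.6325 kJ
n = 0.991 / 180.16 = 0.005501 mol
q_rxn = −q_cal = -15.6325 kJ
ΔH = -15.6325 / 0.005501 = -2842 kJ/mol

ΔH = -2840 kJ/mol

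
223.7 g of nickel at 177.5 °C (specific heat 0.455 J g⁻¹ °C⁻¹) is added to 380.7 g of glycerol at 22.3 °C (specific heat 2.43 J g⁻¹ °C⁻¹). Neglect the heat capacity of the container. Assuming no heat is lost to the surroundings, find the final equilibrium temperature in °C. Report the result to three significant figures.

T_f = 37.7 °C

Heat lost by nickel = heat gained by glycerol.
(223.7)(0.455)(177.5 − T) = (380.7)(2.43)(T − 22.3)
101.7835 (177.5 − T) = 925.101 (T − 22.3)
18067 − 101.7835 T = 925.101 T − 20630
38697 = 1026.8845 T
T = 37.68 °C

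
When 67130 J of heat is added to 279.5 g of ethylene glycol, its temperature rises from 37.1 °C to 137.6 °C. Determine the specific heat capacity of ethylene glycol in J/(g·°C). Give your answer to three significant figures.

c = q / (m ΔT) = 67130 / (279.5 × 100.5)
c = 67130 / 28089.75 = 2.39 J/(g·°C)

c = 2.39 J/(g·°C)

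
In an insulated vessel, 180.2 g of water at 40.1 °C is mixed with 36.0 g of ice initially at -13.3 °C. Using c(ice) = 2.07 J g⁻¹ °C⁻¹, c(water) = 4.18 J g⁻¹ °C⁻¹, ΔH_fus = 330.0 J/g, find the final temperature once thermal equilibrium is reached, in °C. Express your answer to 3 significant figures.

T_f = 19.2 °C

Heat to bring ice to 0 °C and melt it: q₁ = 36.0×2.07×13.3 + 36.0×330.0 = 12871 J
Heat the water can supply cooling to 0 °C: 180.2×4.18×40.1 = 30204.8 J > q₁, so all ice melts.
Energy balance: 180.2×4.18×(40.1 − T) = 12871 + 36.0×4.18×(T − 0)
753.236(40.1 − T) = 12871 + 150.48 T
30204.8 − 12871 = 903.716 T
T = 17333.8 / 903.716 = 19.18 °C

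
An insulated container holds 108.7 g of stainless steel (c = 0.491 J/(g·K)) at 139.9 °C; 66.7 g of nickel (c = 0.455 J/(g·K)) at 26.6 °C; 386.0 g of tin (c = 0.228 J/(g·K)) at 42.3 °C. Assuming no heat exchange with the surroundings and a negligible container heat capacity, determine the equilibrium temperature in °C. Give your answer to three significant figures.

Σ mᵢcᵢ(T − Tᵢ) = 0  ⇒  T = Σ mᵢcᵢTᵢ / Σ mᵢcᵢ
Σ mᵢcᵢ = 108.7×0.491 + 66.7×0.455 + 386.0×0.228 = 171.7282
Σ mᵢcᵢTᵢ = 53.3717×139.9 + 30.3485×26.6 + 88.008×42.3 = 11997
T = 11997 / 171.7282 = 69.86 °C

T_f = 69.9 °C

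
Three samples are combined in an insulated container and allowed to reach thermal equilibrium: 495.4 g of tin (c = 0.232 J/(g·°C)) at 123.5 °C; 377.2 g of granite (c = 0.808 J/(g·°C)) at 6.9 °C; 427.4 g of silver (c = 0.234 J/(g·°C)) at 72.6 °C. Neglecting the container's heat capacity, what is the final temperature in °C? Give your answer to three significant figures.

T_f = 45.3 °C

Σ mᵢcᵢ(T − Tᵢ) = 0  ⇒  T = Σ mᵢcᵢTᵢ / Σ mᵢcᵢ
Σ mᵢcᵢ = 495.4×0.232 + 377.2×0.808 + 427.4×0.234 = 519.7220
Σ mᵢcᵢTᵢ = 114.9328×123.5 + 304.7776×6.9 + 100.0116×72.6 = 23558
T = 23558 / 519.7220 = 45.33 °C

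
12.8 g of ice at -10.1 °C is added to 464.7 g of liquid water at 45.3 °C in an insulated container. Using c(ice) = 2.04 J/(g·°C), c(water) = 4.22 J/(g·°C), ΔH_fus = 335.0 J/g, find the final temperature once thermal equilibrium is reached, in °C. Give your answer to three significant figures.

Heat to bring ice to 0 °C and melt it: q₁ = 12.8×2.04×10.1 + 12.8×335.0 = 4551.7 J
Heat the water can supply cooling to 0 °C: 464.7×4.22×45.3 = 88834.8 J > q₁, so all ice melts.
Energy balance: 464.7×4.22×(45.3 − T) = 4551.7 + 12.8×4.22×(T − 0)
1961.034(45.3 − T) = 4551.7 + 54.016 T
88834.8 − 4551.7 = 2015.050 T
T = 84283.1 / 2015.050 = 41.83 °C

T_f = 41.8 °C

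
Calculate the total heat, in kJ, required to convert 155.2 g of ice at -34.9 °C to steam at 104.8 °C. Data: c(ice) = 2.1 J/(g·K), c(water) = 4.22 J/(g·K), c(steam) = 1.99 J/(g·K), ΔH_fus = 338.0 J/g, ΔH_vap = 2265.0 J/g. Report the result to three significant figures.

q1 (heat ice -34.9→0.0 °C): 155.2 × 2.1 × 34.9 = 11375 J
q2 (melt at 0 °C): 155.2 × 338.0 = 52458 J
q3 (heat water 0.0→100.0 °C): 155.2 × 4.22 × 100.0 = 65494 J
q4 (vaporize at 100 °C): 155.2 × 2265.0 = 351528 J
q5 (heat steam 100.0→104.8 °C): 155.2 × 1.99 × 4.8 = 1482 J
Total: 11375 + 52458 + 65494 + 351528 + 1482 = 482337 J = 482 kJ

q = 482 kJ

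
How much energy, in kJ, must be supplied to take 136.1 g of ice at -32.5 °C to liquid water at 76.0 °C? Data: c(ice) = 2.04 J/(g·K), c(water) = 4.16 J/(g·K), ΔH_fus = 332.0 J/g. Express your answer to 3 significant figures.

q1 (heat ice -32.5→0.0 °C): 136.1 × 2.04 × 32.5 = 9023 J
q2 (melt at 0 °C): 136.1 × 332.0 = 45185 J
q3 (heat water 0.0→76.0 °C): 136.1 × 4.16 × 76.0 = 43029 J
Total: 9023 + 45185 + 43029 = 97237 J = 97.2 kJ

q = 97.2 kJ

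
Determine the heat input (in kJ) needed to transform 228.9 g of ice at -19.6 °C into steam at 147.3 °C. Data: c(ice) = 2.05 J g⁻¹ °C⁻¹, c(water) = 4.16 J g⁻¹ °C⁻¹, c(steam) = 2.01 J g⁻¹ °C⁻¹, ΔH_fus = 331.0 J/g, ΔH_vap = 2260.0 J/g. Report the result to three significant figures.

q1 (heat ice -19.6→0.0 °C): 228.9 × 2.05 × 19.6 = 9197 J
q2 (melt at 0 °C): 228.9 × 331.0 = 75766 J
q3 (heat water 0.0→100.0 °C): 228.9 × 4.16 × 100.0 = 95222 J
q4 (vaporize at 100 °C): 228.9 × 2260.0 = 517314 J
q5 (heat steam 100.0→147.3 °C): 228.9 × 2.01 × 47.3 = 21762 J
Total: 9197 + 75766 + 95222 + 517314 + 21762 = 719261 J = 719 kJ

q = 719 kJ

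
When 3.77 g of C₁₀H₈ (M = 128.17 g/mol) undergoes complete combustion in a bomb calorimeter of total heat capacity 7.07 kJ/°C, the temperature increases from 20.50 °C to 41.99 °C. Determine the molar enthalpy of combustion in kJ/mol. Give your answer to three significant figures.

ΔT = 41.99 − 20.50 = 21.49 °C
q_cal = C_cal × ΔT = 7.07 × 21.49 = 151.9343 kJ
n = 3.77 / 128.17 = 0.02941 mol
q_rxn = −q_cal = -151.9343 kJ
ΔH = -151.9343 / 0.02941 = -5166 kJ/mol

ΔH = -5170 kJ/mol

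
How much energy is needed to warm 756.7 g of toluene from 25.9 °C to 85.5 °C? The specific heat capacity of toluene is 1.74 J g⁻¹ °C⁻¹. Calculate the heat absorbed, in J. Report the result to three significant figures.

q = m c ΔT = 756.7 × 1.74 × (85.5 − 25.9)
q = 756.7 × 1.74 × 59.6 = 78470 J

q = 78500 J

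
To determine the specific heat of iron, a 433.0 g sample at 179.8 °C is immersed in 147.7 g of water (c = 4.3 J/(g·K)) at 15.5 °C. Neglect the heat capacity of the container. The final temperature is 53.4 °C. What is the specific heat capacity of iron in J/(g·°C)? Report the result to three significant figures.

q_gained = (147.7 × 4.3) × (53.4 − 15.5) = 24070 J
q_lost = 433.0 × c × (179.8 − 53.4) = 54731.2 c
Set equal: c = 24070 / 54731.2 = 0.440 J/(g·°C)

c = 0.440 J/(g·°C)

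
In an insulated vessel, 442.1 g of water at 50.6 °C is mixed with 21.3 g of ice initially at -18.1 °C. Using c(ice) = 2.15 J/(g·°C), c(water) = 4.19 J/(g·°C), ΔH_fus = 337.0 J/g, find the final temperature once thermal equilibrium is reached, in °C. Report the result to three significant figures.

Heat to bring ice to 0 °C and melt it: q₁ = 21.3×2.15×18.1 + 21.3×337.0 = 8007.0 J
Heat the water can supply cooling to 0 °C: 442.1×4.19×50.6 = 93731.4 J > q₁, so all ice melts.
Energy balance: 442.1×4.19×(50.6 − T) = 8007.0 + 21.3×4.19×(T − 0)
1852.399(50.6 − T) = 8007.0 + 89.247 T
93731.4 − 8007.0 = 1941.646 T
T = 85724.4 / 1941.646 = 44.15 °C

T_f = 44.2 °C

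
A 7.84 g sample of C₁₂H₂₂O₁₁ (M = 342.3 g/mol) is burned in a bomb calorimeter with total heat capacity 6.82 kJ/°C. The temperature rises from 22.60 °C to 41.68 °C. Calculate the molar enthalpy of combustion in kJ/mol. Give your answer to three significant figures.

ΔT = 41.68 − 22.60 = 19.08 °C
q_cal = C_cal × ΔT = 6.82 × 19.08 = 130.1256 kJ
n = 7.84 / 342.3 = 0.02290 mol
q_rxn = −q_cal = -130.1256 kJ
ΔH = -130.1256 / 0.02290 = -5682 kJ/mol

ΔH = -5680 kJ/mol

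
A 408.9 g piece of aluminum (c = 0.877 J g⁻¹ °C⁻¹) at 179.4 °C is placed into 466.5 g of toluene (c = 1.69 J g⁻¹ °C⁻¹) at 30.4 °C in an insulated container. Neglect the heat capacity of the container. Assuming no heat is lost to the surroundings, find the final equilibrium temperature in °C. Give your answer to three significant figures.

T_f = 77.0 °C

Heat lost by aluminum = heat gained by toluene.
(408.9)(0.877)(179.4 − T) = (466.5)(1.69)(T − 30.4)
358.6053 (179.4 − T) = 788.385 (T − 30.4)
64334 − 358.6053 T = 788.385 T − 23967
88301 = 1146.9903 T
T = 76.98 °C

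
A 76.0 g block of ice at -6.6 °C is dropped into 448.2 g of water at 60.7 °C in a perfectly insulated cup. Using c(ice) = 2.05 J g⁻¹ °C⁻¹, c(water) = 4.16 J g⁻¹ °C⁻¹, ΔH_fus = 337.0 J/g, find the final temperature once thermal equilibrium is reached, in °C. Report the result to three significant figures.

Heat to bring ice to 0 °C and melt it: q₁ = 76.0×2.05×6.6 + 76.0×337.0 = 26640 J
Heat the water can supply cooling to 0 °C: 448.2×4.16×60.7 = 113176 J > q₁, so all ice melts.
Energy balance: 448.2×4.16×(60.7 − T) = 26640 + 76.0×4.16×(T − 0)
1864.512(60.7 − T) = 26640 + 316.16 T
113176 − 26640 = 2180.672 T
T = 86536 / 2180.672 = 39.68 °C

T_f = 39.7 °C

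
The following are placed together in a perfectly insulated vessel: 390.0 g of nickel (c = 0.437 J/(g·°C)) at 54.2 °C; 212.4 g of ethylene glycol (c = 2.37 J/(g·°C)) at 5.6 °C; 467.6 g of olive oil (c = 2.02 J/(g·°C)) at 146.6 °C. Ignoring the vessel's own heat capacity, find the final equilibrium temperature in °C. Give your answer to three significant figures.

T_f = 93.0 °C

Σ mᵢcᵢ(T − Tᵢ) = 0  ⇒  T = Σ mᵢcᵢTᵢ / Σ mᵢcᵢ
Σ mᵢcᵢ = 390.0×0.437 + 212.4×2.37 + 467.6×2.02 = 1618.370
Σ mᵢcᵢTᵢ = 170.43×54.2 + 503.388×5.6 + 944.552×146.6 = 150530
T = 150530 / 1618.370 = 93.01 °C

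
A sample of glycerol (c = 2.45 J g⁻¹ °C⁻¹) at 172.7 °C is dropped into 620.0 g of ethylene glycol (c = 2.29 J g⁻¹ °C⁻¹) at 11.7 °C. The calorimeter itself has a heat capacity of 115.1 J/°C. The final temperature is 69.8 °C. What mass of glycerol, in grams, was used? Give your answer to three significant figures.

q_gained = (620.0 × 2.29 + 115.1) × (69.8 − 11.7) = 89180 J
q_lost = m × 2.45 × (172.7 − 69.8) = 252.105 m
m = 89180 / 252.105 = 354 g

m = 354 g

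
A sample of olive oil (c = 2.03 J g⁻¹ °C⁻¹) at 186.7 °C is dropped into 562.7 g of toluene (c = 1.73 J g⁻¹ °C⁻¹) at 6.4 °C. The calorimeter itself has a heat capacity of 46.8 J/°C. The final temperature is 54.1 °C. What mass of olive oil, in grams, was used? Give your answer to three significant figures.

m = 181 g

q_gained = (562.7 × 1.73 + 46.8) × (54.1 − 6.4) = 48670 J
q_lost = m × 2.03 × (186.7 − 54.1) = 269.178 m
m = 48670 / 269.178 = 181 g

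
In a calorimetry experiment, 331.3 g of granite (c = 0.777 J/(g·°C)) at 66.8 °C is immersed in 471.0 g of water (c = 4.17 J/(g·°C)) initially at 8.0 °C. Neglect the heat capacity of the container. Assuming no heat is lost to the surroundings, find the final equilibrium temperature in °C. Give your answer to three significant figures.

T_f = 14.8 °C

Heat lost by granite = heat gained by water.
(331.3)(0.777)(66.8 − T) = (471.0)(4.17)(T − 8.0)
257.4201 (66.8 − T) = 1964.07 (T − 8.0)
17196 − 257.4201 T = 1964.07 T − 15713
32909 = 2221.4901 T
T = 14.81 °C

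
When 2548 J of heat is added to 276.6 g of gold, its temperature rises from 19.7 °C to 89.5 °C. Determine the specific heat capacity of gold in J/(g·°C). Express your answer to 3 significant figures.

c = 0.132 J/(g·°C)

c = q / (m ΔT) = 2548 / (276.6 × 69.8)
c = 2548 / 19306.68 = 0.132 J/(g·°C)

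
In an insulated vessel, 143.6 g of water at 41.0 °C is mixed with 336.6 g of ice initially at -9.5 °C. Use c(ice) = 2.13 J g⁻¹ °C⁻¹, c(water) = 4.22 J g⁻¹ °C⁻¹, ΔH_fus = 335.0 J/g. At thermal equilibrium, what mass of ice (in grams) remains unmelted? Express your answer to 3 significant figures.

m_ice remaining = 283 g

Heat to warm all ice to 0 °C: 336.6×2.13×9.5 = 6811.1 J
Heat released by water cooling to 0 °C: 143.6×4.22×41.0 = 24846 J
24846 J < 6811.1 + 336.6×335.0 = 119572.1 J, so not all ice melts; final T = 0 °C.
Heat left for melting: 24846 − 6811.1 = 18034.9 J
Mass melted = 18034.9 / 335.0 = 53.84 g
Ice remaining = 336.6 − 53.84 = 282.76 g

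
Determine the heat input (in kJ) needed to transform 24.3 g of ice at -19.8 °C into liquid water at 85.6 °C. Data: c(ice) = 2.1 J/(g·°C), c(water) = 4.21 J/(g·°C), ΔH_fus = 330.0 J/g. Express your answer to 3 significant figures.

q = 17.8 kJ

q1 (heat ice -19.8→0.0 °C): 24.3 × 2.1 × 19.8 = 1010 J
q2 (melt at 0 °C): 24.3 × 330.0 = 8019 J
q3 (heat water 0.0→85.6 °C): 24.3 × 4.21 × 85.6 = 8757 J
Total: 1010 + 8019 + 8757 = 17786 J = 17.8 kJ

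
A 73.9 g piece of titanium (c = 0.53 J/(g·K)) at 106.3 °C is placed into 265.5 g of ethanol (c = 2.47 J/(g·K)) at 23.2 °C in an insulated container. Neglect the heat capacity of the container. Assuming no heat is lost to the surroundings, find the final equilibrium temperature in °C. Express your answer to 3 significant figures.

Heat lost by titanium = heat gained by ethanol.
(73.9)(0.53)(106.3 − T) = (265.5)(2.47)(T − 23.2)
39.167 (106.3 − T) = 655.785 (T − 23.2)
4163.5 − 39.167 T = 655.785 T − 15214
19377.5 = 694.952 T
T = 27.88 °C

T_f = 27.9 °C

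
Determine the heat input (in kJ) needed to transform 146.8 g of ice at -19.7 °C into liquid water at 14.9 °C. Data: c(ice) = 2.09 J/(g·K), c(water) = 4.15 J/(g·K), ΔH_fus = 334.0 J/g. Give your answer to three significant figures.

q1 (heat ice -19.7→0.0 °C): 146.8 × 2.09 × 19.7 = 6044 J
q2 (melt at 0 °C): 146.8 × 334.0 = 49031 J
q3 (heat water 0.0→14.9 °C): 146.8 × 4.15 × 14.9 = 9077 J
Total: 6044 + 49031 + 9077 = 64152 J = 64.2 kJ

q = 64.2 kJ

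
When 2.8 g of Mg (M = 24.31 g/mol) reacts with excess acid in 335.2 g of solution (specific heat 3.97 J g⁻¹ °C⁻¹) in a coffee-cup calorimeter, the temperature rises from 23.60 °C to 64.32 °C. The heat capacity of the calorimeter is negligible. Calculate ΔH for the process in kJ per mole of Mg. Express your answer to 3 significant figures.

|ΔT| = |64.32 − 23.60| = 40.72 °C
|q_surr| = (335.2 × 3.97) × 40.72 = 1330.744 × 40.72 = 54190 J
n(Mg) = 2.8 / 24.31 = 0.1152 mol
Temperature rose, so q_rxn = −|q_surr| = -54.19 kJ
ΔH = q_rxn / n = -470.4 kJ/mol

ΔH = -470 kJ/mol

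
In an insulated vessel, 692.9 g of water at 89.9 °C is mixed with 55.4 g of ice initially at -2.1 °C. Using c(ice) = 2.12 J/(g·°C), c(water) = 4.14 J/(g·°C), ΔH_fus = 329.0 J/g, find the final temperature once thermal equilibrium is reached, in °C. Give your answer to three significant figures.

T_f = 77.3 °C

Heat to bring ice to 0 °C and melt it: q₁ = 55.4×2.12×2.1 + 55.4×329.0 = 18473 J
Heat the water can supply cooling to 0 °C: 692.9×4.14×89.9 = 257888 J > q₁, so all ice melts.
Energy balance: 692.9×4.14×(89.9 − T) = 18473 + 55.4×4.14×(T − 0)
2868.606(89.9 − T) = 18473 + 229.356 T
257888 − 18473 = 3097.962 T
T = 239415 / 3097.962 = 77.28 °C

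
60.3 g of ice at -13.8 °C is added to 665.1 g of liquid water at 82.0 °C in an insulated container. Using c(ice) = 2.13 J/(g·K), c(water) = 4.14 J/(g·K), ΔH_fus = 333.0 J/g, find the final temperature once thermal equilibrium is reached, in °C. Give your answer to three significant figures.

Heat to bring ice to 0 °C and melt it: q₁ = 60.3×2.13×13.8 + 60.3×333.0 = 21852 J
Heat the water can supply cooling to 0 °C: 665.1×4.14×82.0 = 225788 J > q₁, so all ice melts.
Energy balance: 665.1×4.14×(82.0 − T) = 21852 + 60.3×4.14×(T − 0)
2753.514(82.0 − T) = 21852 + 249.642 T
225788 − 21852 = 3003.156 T
T = 203936 / 3003.156 = 67.91 °C

T_f = 67.9 °C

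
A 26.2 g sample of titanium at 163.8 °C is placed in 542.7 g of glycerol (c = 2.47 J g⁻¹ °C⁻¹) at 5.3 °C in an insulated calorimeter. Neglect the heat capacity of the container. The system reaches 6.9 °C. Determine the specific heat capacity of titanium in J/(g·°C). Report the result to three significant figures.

c = 0.522 J/(g·°C)

q_gained = (542.7 × 2.47) × (6.9 − 5.3) = 2145 J
q_lost = 26.2 × c × (163.8 − 6.9) = 4110.78 c
Set equal: c = 2145 / 4110.78 = 0.522 J/(g·°C)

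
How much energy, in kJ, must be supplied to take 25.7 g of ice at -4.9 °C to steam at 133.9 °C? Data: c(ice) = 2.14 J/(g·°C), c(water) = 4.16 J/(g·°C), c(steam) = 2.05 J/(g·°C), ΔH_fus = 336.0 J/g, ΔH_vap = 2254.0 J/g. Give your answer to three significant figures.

q = 79.3 kJ

q1 (heat ice -4.9→0.0 °C): 25.7 × 2.14 × 4.9 = 269 J
q2 (melt at 0 °C): 25.7 × 336.0 = 8635 J
q3 (heat water 0.0→100.0 °C): 25.7 × 4.16 × 100.0 = 10691 J
q4 (vaporize at 100 °C): 25.7 × 2254.0 = 57928 J
q5 (heat steam 100.0→133.9 °C): 25.7 × 2.05 × 33.9 = 1786 J
Total: 269 + 8635 + 10691 + 57928 + 1786 = 79309 J = 79.3 kJ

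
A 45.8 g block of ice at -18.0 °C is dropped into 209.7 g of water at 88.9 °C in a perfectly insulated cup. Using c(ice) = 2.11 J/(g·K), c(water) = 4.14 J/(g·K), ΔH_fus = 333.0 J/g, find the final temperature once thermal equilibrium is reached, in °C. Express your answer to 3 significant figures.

Heat to bring ice to 0 °C and melt it: q₁ = 45.8×2.11×18.0 + 45.8×333.0 = 16991 J
Heat the water can supply cooling to 0 °C: 209.7×4.14×88.9 = 77179.2 J > q₁, so all ice melts.
Energy balance: 209.7×4.14×(88.9 − T) = 16991 + 45.8×4.14×(T − 0)
868.158(88.9 − T) = 16991 + 189.612 T
77179.2 − 16991 = 1057.770 T
T = 60188.2 / 1057.770 = 56.90 °C

T_f = 56.9 °C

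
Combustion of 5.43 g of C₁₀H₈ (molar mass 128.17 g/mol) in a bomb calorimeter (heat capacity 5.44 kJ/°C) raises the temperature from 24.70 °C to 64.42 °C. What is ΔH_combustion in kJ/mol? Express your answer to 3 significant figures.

ΔH = -5100 kJ/mol

ΔT = 64.42 − 24.70 = 39.72 °C
q_cal = C_cal × ΔT = 5.44 × 39.72 = 216.0768 kJ
n = 5.43 / 128.17 = 0.04237 mol
q_rxn = −q_cal = -216.0768 kJ
ΔH = -216.0768 / 0.04237 = -5100 kJ/mol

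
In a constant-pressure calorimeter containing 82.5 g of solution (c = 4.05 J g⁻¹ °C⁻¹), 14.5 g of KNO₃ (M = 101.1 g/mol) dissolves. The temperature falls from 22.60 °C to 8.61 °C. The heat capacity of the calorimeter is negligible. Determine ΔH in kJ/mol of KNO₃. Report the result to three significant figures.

|ΔT| = |8.61 − 22.60| = 13.99 °C
|q_surr| = (82.5 × 4.05) × 13.99 = 334.125 × 13.99 = 4674 J
n(KNO₃) = 14.5 / 101.1 = 0.1434 mol
Temperature fell, so q_rxn = +|q_surr| = 4.674 kJ
ΔH = q_rxn / n = 32.59 kJ/mol

ΔH = 32.6 kJ/mol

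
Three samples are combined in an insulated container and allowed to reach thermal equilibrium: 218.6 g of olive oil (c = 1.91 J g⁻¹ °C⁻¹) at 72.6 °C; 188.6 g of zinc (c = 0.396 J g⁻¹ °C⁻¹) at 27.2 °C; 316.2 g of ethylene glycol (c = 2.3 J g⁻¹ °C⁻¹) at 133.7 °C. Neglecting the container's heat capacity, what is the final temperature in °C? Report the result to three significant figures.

T_f = 106 °C

Σ mᵢcᵢ(T − Tᵢ) = 0  ⇒  T = Σ mᵢcᵢTᵢ / Σ mᵢcᵢ
Σ mᵢcᵢ = 218.6×1.91 + 188.6×0.396 + 316.2×2.3 = 1219.4716
Σ mᵢcᵢTᵢ = 417.526×72.6 + 74.6856×27.2 + 727.26×133.7 = 129580
T = 129580 / 1219.4716 = 106.3 °C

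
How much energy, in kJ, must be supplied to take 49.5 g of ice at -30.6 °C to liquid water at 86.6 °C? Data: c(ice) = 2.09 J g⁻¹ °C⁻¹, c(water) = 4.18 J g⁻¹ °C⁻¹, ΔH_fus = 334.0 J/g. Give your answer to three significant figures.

q = 37.6 kJ

q1 (heat ice -30.6→0.0 °C): 49.5 × 2.09 × 30.6 = 3166 J
q2 (melt at 0 °C): 49.5 × 334.0 = 16533 J
q3 (heat water 0.0→86.6 °C): 49.5 × 4.18 × 86.6 = 17918 J
Total: 3166 + 16533 + 17918 = 37617 J = 37.6 kJ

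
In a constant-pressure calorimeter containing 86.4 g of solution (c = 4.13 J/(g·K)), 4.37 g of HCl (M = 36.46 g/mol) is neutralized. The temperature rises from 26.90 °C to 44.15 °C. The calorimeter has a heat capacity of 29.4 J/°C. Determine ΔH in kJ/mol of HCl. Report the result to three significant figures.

|ΔT| = |44.15 − 26.90| = 17.25 °C
|q_surr| = (86.4 × 4.13 + 29.4) × 17.25 = 386.232 × 17.25 = 6663 J
n(HCl) = 4.37 / 36.46 = 0.1199 mol
Temperature rose, so q_rxn = −|q_surr| = -6.663 kJ
ΔH = q_rxn / n = -55.57 kJ/mol

ΔH = -55.6 kJ/mol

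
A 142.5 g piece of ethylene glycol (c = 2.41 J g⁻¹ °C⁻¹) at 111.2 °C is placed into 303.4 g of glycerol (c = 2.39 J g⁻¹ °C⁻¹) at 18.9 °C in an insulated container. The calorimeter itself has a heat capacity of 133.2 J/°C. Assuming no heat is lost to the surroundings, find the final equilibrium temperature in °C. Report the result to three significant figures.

Heat lost by ethylene glycol = heat gained by glycerol + calorimeter.
(142.5)(2.41)(111.2 − T) = [(303.4)(2.39) + 133.2](T − 18.9)
343.425 (111.2 − T) = 858.326 (T − 18.9)
38189 − 343.425 T = 858.326 T − 16222
54411 = 1201.751 T
T = 45.28 °C

T_f = 45.3 °C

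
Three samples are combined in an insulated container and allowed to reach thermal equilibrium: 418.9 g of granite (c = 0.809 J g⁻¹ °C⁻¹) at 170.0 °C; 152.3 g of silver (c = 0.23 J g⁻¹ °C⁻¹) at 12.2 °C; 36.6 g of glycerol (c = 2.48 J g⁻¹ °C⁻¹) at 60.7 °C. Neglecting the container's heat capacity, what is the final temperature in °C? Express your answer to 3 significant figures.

Σ mᵢcᵢ(T − Tᵢ) = 0  ⇒  T = Σ mᵢcᵢTᵢ / Σ mᵢcᵢ
Σ mᵢcᵢ = 418.9×0.809 + 152.3×0.23 + 36.6×2.48 = 464.6871
Σ mᵢcᵢTᵢ = 338.8901×170.0 + 35.029×12.2 + 90.768×60.7 = 63548
T = 63548 / 464.6871 = 136.8 °C

T_f = 137 °C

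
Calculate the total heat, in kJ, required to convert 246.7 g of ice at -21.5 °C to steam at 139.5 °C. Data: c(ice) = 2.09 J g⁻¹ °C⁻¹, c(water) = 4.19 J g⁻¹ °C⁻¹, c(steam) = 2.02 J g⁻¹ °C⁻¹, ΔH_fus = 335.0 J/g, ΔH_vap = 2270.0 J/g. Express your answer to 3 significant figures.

q1 (heat ice -21.5→0.0 °C): 246.7 × 2.09 × 21.5 = 11085 J
q2 (melt at 0 °C): 246.7 × 335.0 = 82645 J
q3 (heat water 0.0→100.0 °C): 246.7 × 4.19 × 100.0 = 103367 J
q4 (vaporize at 100 °C): 246.7 × 2270.0 = 560009 J
q5 (heat steam 100.0→139.5 °C): 246.7 × 2.02 × 39.5 = 19684 J
Total: 11085 + 82645 + 103367 + 560009 + 19684 = 776790 J = 777 kJ

q = 777 kJ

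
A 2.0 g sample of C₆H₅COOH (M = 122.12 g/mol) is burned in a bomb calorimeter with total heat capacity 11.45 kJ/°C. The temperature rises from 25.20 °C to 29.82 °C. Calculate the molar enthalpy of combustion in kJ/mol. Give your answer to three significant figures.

ΔT = 29.82 − 25.20 = 4.62 °C
q_cal = C_cal × ΔT = 11.45 × 4.62 = 52.899 kJ
n = 2.0 / 122.12 = 0.01638 mol
q_rxn = −q_cal = -52.899 kJ
ΔH = -52.899 / 0.01638 = -3229 kJ/mol

ΔH = -3230 kJ/mol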